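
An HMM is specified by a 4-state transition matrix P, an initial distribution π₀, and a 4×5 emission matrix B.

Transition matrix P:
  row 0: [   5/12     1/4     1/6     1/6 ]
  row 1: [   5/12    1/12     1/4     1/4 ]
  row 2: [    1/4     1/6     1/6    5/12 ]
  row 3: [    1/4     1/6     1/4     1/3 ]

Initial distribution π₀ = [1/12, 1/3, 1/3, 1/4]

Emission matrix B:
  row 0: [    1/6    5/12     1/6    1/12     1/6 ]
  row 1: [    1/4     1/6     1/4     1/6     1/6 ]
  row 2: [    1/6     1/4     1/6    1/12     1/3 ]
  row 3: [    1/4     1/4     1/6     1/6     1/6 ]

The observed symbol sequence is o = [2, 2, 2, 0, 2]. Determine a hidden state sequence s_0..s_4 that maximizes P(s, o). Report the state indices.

path = [1, 0, 0, 0, 0]

t=0: δ = [1.389e-02, 8.333e-02, 5.556e-02, 4.167e-02]  (obs o_0=2)
t=1: δ = [5.787e-03, 2.315e-03, 3.472e-03, 3.858e-03]  ψ = [1, 2, 1, 2]  (obs o_1=2)
t=2: δ = [4.019e-04, 3.617e-04, 1.608e-04, 2.411e-04]  ψ = [0, 0, 0, 2]  (obs o_2=2)
t=3: δ = [2.791e-05, 2.512e-05, 1.507e-05, 2.261e-05]  ψ = [0, 0, 1, 1]  (obs o_3=0)
t=4: δ = [1.938e-06, 1.744e-06, 1.047e-06, 1.256e-06]  ψ = [0, 0, 1, 3]  (obs o_4=2)
backtrack: best end state = 0; path = [1, 0, 0, 0, 0]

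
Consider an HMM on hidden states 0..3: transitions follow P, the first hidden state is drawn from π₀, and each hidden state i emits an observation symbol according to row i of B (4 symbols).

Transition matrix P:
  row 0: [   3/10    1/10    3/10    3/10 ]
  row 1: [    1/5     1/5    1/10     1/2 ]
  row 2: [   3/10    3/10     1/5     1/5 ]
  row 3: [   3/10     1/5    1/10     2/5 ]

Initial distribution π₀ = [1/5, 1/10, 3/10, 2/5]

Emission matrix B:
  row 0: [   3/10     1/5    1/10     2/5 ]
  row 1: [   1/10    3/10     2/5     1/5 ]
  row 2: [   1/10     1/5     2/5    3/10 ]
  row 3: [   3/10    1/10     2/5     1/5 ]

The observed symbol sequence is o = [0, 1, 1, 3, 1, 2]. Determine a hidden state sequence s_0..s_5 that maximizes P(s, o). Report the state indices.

t=0: δ = [6.000e-02, 1.000e-02, 3.000e-02, 1.200e-01]  (obs o_0=0)
t=1: δ = [7.200e-03, 7.200e-03, 3.600e-03, 4.800e-03]  ψ = [3, 3, 0, 3]  (obs o_1=1)
t=2: δ = [4.320e-04, 4.320e-04, 4.320e-04, 3.600e-04]  ψ = [0, 1, 0, 1]  (obs o_2=1)
t=3: δ = [5.184e-05, 2.592e-05, 3.888e-05, 4.320e-05]  ψ = [0, 2, 0, 1]  (obs o_3=3)
t=4: δ = [3.110e-06, 3.499e-06, 3.110e-06, 1.728e-06]  ψ = [0, 2, 0, 3]  (obs o_4=1)
t=5: δ = [9.331e-08, 3.732e-07, 3.732e-07, 6.998e-07]  ψ = [0, 2, 0, 1]  (obs o_5=2)
backtrack: best end state = 3; path = [3, 0, 0, 2, 1, 3]

path = [3, 0, 0, 2, 1, 3]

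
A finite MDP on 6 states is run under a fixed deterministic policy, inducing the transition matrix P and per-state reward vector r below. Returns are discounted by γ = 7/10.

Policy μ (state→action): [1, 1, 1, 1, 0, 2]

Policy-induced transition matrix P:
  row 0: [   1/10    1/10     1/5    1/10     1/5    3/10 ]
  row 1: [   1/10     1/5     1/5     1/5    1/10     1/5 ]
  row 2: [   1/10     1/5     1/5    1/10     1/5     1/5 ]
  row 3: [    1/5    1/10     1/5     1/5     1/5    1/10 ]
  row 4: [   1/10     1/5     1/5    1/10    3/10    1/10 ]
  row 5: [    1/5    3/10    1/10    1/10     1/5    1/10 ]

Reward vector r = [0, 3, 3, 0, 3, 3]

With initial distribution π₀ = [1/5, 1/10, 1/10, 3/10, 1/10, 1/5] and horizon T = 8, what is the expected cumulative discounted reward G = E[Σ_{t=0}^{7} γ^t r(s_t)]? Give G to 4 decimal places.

G = 6.1843

t=0: π = [0.2000, 0.1000, 0.1000, 0.3000, 0.1000, 0.2000], E[r] = 1.5000, γ^t·E[r] = 1.500000, running G = 1.500000
t=1: π = [0.1500, 0.1700, 0.1800, 0.1400, 0.2000, 0.1600], E[r] = 2.1300, γ^t·E[r] = 1.491000, running G = 2.991000
t=2: π = [0.1300, 0.1870, 0.1840, 0.1310, 0.2030, 0.1650], E[r] = 2.2170, γ^t·E[r] = 1.086330, running G = 4.077330
t=3: π = [0.1296, 0.1904, 0.1835, 0.1318, 0.2016, 0.1631], E[r] = 2.2158, γ^t·E[r] = 0.760019, running G = 4.837349
t=4: π = [0.1295, 0.1902, 0.1837, 0.1322, 0.2011, 0.1633], E[r] = 2.2149, γ^t·E[r] = 0.531790, running G = 5.369140
t=5: π = [0.1296, 0.1902, 0.1837, 0.1322, 0.2011, 0.1633], E[r] = 2.2146, γ^t·E[r] = 0.372212, running G = 5.741352
t=6: π = [0.1296, 0.1901, 0.1837, 0.1322, 0.2011, 0.1633], E[r] = 2.2146, γ^t·E[r] = 0.260548, running G = 6.001900
t=7: π = [0.1296, 0.1902, 0.1837, 0.1322, 0.2011, 0.1633], E[r] = 2.2146, γ^t·E[r] = 0.182384, running G = 6.184284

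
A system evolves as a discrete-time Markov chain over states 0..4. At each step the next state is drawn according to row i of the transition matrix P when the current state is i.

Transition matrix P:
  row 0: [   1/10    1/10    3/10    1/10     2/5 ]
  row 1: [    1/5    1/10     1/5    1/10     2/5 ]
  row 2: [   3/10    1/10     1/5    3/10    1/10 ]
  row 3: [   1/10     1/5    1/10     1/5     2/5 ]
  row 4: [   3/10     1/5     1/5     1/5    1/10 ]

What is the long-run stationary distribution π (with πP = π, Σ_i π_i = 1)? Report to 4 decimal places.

Balance equations π_j = Σ_i π_i·P[i][j]:
  π_0 = 1/10·π_0 + 1/5·π_1 + 3/10·π_2 + 1/10·π_3 + 3/10·π_4
  π_1 = 1/10·π_0 + 1/10·π_1 + 1/10·π_2 + 1/5·π_3 + 1/5·π_4
  π_2 = 3/10·π_0 + 1/5·π_1 + 1/5·π_2 + 1/10·π_3 + 1/5·π_4
  π_3 = 1/10·π_0 + 1/10·π_1 + 3/10·π_2 + 1/5·π_3 + 1/5·π_4
  normalize: π_0 + π_1 + π_2 + π_3 + π_4 = 1
Solving the linear system gives exactly π = [169/816, 59/408, 55/272, 151/816, 71/272].

π = [0.2071, 0.1446, 0.2022, 0.1850, 0.2610]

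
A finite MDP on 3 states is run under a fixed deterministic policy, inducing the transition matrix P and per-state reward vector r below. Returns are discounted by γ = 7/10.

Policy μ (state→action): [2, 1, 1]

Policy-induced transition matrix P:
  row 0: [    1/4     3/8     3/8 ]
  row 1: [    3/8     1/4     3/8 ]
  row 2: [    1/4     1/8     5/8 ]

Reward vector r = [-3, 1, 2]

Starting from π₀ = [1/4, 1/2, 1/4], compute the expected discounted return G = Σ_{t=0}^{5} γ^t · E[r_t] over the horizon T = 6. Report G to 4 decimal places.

G = 0.8454

t=0: π = [0.2500, 0.5000, 0.2500], E[r] = 0.2500, γ^t·E[r] = 0.250000, running G = 0.250000
t=1: π = [0.3125, 0.2500, 0.4375], E[r] = 0.1875, γ^t·E[r] = 0.131250, running G = 0.381250
t=2: π = [0.2813, 0.2344, 0.4844], E[r] = 0.3594, γ^t·E[r] = 0.176094, running G = 0.557344
t=3: π = [0.2793, 0.2246, 0.4961], E[r] = 0.3789, γ^t·E[r] = 0.129965, running G = 0.687309
t=4: π = [0.2781, 0.2229, 0.4990], E[r] = 0.3867, γ^t·E[r] = 0.092851, running G = 0.780160
t=5: π = [0.2779, 0.2224, 0.4998], E[r] = 0.3883, γ^t·E[r] = 0.065263, running G = 0.845422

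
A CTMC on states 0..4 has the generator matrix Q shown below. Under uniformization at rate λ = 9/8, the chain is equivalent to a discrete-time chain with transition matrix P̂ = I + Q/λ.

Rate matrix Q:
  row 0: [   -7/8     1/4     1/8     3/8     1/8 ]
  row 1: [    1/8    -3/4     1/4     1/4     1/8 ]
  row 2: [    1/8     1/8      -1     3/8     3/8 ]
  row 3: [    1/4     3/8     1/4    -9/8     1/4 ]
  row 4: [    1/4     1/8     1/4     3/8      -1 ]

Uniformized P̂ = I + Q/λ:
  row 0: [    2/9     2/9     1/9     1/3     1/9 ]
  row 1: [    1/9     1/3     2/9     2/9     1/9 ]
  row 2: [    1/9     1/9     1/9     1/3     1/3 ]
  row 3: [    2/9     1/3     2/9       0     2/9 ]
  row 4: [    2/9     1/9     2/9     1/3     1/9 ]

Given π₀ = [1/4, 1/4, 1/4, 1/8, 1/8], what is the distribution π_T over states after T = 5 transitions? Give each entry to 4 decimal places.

π = [0.1759, 0.2338, 0.1824, 0.2308, 0.1772]

t=0: π = [0.2500, 0.2500, 0.2500, 0.1250, 0.1250]
t=1: π = [0.1667, 0.2222, 0.1667, 0.2639, 0.1806]
t=2: π = [0.1790, 0.2377, 0.1852, 0.2207, 0.1775]
t=3: π = [0.1752, 0.2329, 0.1818, 0.2334, 0.1768]
t=4: π = [0.1762, 0.2342, 0.1826, 0.2297, 0.1774]
t=5: π = [0.1759, 0.2338, 0.1824, 0.2308, 0.1772]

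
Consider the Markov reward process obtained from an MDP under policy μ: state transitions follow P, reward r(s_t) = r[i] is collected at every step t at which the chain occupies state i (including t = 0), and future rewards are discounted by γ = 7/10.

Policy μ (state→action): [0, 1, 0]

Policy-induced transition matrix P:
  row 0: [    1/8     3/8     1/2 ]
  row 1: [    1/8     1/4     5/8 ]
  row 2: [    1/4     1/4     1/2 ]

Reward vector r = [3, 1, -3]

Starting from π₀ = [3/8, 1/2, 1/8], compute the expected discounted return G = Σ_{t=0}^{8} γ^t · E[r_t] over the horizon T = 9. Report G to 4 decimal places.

t=0: π = [0.3750, 0.5000, 0.1250], E[r] = 1.2500, γ^t·E[r] = 1.250000, running G = 1.250000
t=1: π = [0.1406, 0.2969, 0.5625], E[r] = -0.9688, γ^t·E[r] = -0.678125, running G = 0.571875
t=2: π = [0.1953, 0.2676, 0.5371], E[r] = -0.7578, γ^t·E[r] = -0.371328, running G = 0.200547
t=3: π = [0.1921, 0.2744, 0.5334], E[r] = -0.7495, γ^t·E[r] = -0.257083, running G = -0.056536
t=4: π = [0.1917, 0.2740, 0.5343], E[r] = -0.7538, γ^t·E[r] = -0.180998, running G = -0.237534
t=5: π = [0.1918, 0.2740, 0.5343], E[r] = -0.7534, γ^t·E[r] = -0.126630, running G = -0.364163
t=6: π = [0.1918, 0.2740, 0.5342], E[r] = -0.7534, γ^t·E[r] = -0.088639, running G = -0.452802
t=7: π = [0.1918, 0.2740, 0.5342], E[r] = -0.7534, γ^t·E[r] = -0.062048, running G = -0.514850
t=8: π = [0.1918, 0.2740, 0.5342], E[r] = -0.7534, γ^t·E[r] = -0.043433, running G = -0.558283

G = -0.5583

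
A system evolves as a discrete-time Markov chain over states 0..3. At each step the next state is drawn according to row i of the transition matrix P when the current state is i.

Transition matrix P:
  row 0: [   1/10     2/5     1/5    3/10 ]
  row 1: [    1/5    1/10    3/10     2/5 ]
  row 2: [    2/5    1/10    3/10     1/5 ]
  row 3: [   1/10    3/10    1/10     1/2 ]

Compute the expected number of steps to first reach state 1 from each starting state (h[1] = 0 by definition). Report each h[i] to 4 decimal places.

h = [3.2273, 0.0000, 4.2727, 3.5000]

First-step conditioning: h[1] = 0; for i ≠ 1, h[i] = 1 + Σ_k P[i][k]·h[k].
  h[0] = 1 + 1/10·h[0] + 1/5·h[2] + 3/10·h[3]
  h[2] = 1 + 2/5·h[0] + 3/10·h[2] + 1/5·h[3]
  h[3] = 1 + 1/10·h[0] + 1/10·h[2] + 1/2·h[3]
Solving the 3×3 linear system over states ≠ 1 gives exactly h = [71/22, 0, 47/11, 7/2] (h[1] = 0 is the target).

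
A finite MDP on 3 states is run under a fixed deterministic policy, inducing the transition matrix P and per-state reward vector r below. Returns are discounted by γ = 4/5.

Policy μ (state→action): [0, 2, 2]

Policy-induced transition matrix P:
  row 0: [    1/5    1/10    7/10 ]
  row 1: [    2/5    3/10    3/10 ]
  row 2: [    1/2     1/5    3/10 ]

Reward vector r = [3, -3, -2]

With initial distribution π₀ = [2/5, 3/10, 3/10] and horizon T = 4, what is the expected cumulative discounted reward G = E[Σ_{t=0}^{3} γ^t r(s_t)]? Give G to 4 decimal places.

t=0: π = [0.4000, 0.3000, 0.3000], E[r] = -0.3000, γ^t·E[r] = -0.300000, running G = -0.300000
t=1: π = [0.3500, 0.1900, 0.4600], E[r] = -0.4400, γ^t·E[r] = -0.352000, running G = -0.652000
t=2: π = [0.3760, 0.1840, 0.4400], E[r] = -0.3040, γ^t·E[r] = -0.194560, running G = -0.846560
t=3: π = [0.3688, 0.1808, 0.4504], E[r] = -0.3368, γ^t·E[r] = -0.172442, running G = -1.019002

G = -1.0190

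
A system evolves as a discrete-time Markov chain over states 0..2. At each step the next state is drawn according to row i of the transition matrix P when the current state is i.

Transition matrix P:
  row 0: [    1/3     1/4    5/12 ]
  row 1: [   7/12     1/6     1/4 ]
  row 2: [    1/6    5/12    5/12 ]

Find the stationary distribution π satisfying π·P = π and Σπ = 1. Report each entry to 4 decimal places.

Balance equations π_j = Σ_i π_i·P[i][j]:
  π_0 = 1/3·π_0 + 7/12·π_1 + 1/6·π_2
  π_1 = 1/4·π_0 + 1/6·π_1 + 5/12·π_2
  normalize: π_0 + π_1 + π_2 = 1
Solving the linear system gives exactly π = [11/32, 23/80, 59/160].

π = [0.3438, 0.2875, 0.3688]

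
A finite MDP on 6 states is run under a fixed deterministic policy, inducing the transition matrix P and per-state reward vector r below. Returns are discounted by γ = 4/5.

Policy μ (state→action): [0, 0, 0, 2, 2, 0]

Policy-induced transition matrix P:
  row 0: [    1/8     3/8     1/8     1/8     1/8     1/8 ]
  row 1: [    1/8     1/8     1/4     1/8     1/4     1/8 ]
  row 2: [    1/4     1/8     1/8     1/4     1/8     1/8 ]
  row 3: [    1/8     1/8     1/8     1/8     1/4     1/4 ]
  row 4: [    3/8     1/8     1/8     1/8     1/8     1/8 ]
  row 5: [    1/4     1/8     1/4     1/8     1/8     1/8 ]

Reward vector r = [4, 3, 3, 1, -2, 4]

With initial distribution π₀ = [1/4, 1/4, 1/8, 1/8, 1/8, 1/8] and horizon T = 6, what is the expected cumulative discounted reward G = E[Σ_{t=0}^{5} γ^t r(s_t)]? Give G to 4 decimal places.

t=0: π = [0.2500, 0.2500, 0.1250, 0.1250, 0.1250, 0.1250], E[r] = 2.5000, γ^t·E[r] = 2.500000, running G = 2.500000
t=1: π = [0.1875, 0.1875, 0.1719, 0.1406, 0.1719, 0.1406], E[r] = 2.1875, γ^t·E[r] = 1.750000, running G = 4.250000
t=2: π = [0.2070, 0.1719, 0.1660, 0.1465, 0.1660, 0.1426], E[r] = 2.2266, γ^t·E[r] = 1.425000, running G = 5.675000
t=3: π = [0.2051, 0.1768, 0.1643, 0.1458, 0.1648, 0.1433], E[r] = 2.2329, γ^t·E[r] = 1.143250, running G = 6.818250
t=4: π = [0.2047, 0.1763, 0.1650, 0.1455, 0.1653, 0.1432], E[r] = 2.2302, γ^t·E[r] = 0.913500, running G = 7.731750
t=5: π = [0.2049, 0.1762, 0.1649, 0.1456, 0.1652, 0.1432], E[r] = 2.2307, γ^t·E[r] = 0.730945, running G = 8.462695

G = 8.4627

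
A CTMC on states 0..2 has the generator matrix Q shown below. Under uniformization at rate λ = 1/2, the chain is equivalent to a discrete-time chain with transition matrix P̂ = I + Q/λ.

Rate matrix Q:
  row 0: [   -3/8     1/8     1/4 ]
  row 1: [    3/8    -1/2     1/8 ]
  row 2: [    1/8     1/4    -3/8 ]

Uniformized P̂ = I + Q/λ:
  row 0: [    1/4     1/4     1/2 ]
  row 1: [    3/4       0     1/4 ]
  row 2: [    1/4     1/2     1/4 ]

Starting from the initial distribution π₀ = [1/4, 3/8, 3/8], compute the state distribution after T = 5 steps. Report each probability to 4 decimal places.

π = [0.3838, 0.2695, 0.3467]

t=0: π = [0.2500, 0.3750, 0.3750]
t=1: π = [0.4375, 0.2500, 0.3125]
t=2: π = [0.3750, 0.2656, 0.3594]
t=3: π = [0.3828, 0.2734, 0.3438]
t=4: π = [0.3867, 0.2676, 0.3457]
t=5: π = [0.3838, 0.2695, 0.3467]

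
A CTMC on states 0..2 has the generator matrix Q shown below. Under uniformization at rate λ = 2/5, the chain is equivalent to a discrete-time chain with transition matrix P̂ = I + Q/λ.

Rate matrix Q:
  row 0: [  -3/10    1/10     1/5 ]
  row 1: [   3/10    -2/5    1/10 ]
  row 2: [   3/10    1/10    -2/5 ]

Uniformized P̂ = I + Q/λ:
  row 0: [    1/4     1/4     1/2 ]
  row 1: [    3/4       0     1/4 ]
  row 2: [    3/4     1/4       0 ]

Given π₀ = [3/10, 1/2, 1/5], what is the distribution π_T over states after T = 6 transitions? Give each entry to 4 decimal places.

t=0: π = [0.3000, 0.5000, 0.2000]
t=1: π = [0.6000, 0.1250, 0.2750]
t=2: π = [0.4500, 0.2188, 0.3313]
t=3: π = [0.5250, 0.1953, 0.2797]
t=4: π = [0.4875, 0.2012, 0.3113]
t=5: π = [0.5063, 0.1997, 0.2940]
t=6: π = [0.4969, 0.2001, 0.3031]

π = [0.4969, 0.2001, 0.3031]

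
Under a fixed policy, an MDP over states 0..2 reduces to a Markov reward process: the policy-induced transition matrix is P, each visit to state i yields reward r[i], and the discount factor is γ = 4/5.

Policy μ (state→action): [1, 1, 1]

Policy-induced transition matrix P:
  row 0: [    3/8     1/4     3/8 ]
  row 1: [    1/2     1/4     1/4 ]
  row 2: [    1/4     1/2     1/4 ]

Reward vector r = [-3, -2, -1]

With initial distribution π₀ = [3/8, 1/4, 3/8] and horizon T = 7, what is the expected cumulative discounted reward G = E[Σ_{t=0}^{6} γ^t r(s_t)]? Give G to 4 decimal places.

G = -8.1303

t=0: π = [0.3750, 0.2500, 0.3750], E[r] = -2.0000, γ^t·E[r] = -2.000000, running G = -2.000000
t=1: π = [0.3594, 0.3438, 0.2969], E[r] = -2.0625, γ^t·E[r] = -1.650000, running G = -3.650000
t=2: π = [0.3809, 0.3242, 0.2949], E[r] = -2.0859, γ^t·E[r] = -1.335000, running G = -4.985000
t=3: π = [0.3787, 0.3237, 0.2976], E[r] = -2.0811, γ^t·E[r] = -1.065500, running G = -6.050500
t=4: π = [0.3783, 0.3244, 0.2973], E[r] = -2.0809, γ^t·E[r] = -0.852350, running G = -6.902850
t=5: π = [0.3784, 0.3243, 0.2973], E[r] = -2.0811, γ^t·E[r] = -0.681935, running G = -7.584785
t=6: π = [0.3784, 0.3243, 0.2973], E[r] = -2.0811, γ^t·E[r] = -0.545544, running G = -8.130329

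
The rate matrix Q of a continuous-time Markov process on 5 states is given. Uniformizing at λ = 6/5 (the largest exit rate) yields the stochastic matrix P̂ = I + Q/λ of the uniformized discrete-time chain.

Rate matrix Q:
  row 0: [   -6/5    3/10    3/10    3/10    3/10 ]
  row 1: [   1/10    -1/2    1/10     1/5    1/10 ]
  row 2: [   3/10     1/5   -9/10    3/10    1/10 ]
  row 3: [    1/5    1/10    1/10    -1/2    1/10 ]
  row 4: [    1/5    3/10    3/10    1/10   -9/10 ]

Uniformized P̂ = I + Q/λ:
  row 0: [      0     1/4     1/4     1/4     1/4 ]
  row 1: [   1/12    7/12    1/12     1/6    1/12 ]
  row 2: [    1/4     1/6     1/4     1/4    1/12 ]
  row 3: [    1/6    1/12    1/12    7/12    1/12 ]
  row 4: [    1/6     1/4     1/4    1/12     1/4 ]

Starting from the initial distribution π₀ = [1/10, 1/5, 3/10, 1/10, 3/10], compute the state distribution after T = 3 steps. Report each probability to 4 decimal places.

π = [0.1343, 0.2866, 0.1561, 0.2949, 0.1281]

t=0: π = [0.1000, 0.2000, 0.3000, 0.1000, 0.3000]
t=1: π = [0.1583, 0.2750, 0.2000, 0.2167, 0.1500]
t=2: π = [0.1340, 0.2889, 0.1681, 0.2743, 0.1347]
t=3: π = [0.1343, 0.2866, 0.1561, 0.2949, 0.1281]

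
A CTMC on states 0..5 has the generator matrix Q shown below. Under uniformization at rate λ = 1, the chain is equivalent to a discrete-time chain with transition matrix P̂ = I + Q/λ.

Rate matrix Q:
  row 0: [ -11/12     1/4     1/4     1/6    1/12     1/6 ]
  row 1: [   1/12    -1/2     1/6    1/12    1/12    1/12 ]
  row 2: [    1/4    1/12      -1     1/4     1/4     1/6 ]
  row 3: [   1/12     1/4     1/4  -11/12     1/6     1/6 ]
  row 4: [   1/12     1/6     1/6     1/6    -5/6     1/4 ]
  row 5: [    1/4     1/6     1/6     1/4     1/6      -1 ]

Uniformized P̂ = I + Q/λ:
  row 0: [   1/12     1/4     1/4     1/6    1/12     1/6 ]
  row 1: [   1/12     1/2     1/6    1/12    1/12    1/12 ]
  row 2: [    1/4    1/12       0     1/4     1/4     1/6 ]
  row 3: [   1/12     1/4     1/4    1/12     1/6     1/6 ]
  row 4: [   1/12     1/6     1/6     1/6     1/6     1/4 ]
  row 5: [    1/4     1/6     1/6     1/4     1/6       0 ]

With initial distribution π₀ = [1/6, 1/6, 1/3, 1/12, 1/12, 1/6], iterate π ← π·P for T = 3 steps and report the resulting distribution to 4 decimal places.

t=0: π = [0.1667, 0.1667, 0.3333, 0.0833, 0.0833, 0.1667]
t=1: π = [0.1667, 0.2153, 0.1319, 0.1875, 0.1667, 0.1319]
t=2: π = [0.1273, 0.2569, 0.1742, 0.1551, 0.1458, 0.1406]
t=3: π = [0.1358, 0.2613, 0.1612, 0.1586, 0.1492, 0.1340]

π = [0.1358, 0.2613, 0.1612, 0.1586, 0.1492, 0.1340]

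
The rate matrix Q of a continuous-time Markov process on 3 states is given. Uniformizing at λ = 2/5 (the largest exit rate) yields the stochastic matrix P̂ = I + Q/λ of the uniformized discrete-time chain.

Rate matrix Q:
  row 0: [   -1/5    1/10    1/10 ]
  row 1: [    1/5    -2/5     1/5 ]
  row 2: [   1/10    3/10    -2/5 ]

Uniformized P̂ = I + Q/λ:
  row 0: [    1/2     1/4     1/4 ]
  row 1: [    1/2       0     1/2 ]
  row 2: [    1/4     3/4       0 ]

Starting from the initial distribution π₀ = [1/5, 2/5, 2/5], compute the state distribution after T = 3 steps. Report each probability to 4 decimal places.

π = [0.4313, 0.3156, 0.2531]

t=0: π = [0.2000, 0.4000, 0.4000]
t=1: π = [0.4000, 0.3500, 0.2500]
t=2: π = [0.4375, 0.2875, 0.2750]
t=3: π = [0.4313, 0.3156, 0.2531]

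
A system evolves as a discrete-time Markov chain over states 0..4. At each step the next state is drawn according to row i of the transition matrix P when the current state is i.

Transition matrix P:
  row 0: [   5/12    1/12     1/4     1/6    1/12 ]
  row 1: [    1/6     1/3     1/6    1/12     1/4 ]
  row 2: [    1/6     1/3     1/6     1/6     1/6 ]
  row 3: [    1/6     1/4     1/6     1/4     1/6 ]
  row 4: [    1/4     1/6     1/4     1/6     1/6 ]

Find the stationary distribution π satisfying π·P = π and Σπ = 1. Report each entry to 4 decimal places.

π = [0.2407, 0.2321, 0.2006, 0.1607, 0.1660]

Balance equations π_j = Σ_i π_i·P[i][j]:
  π_0 = 5/12·π_0 + 1/6·π_1 + 1/6·π_2 + 1/6·π_3 + 1/4·π_4
  π_1 = 1/12·π_0 + 1/3·π_1 + 1/3·π_2 + 1/4·π_3 + 1/6·π_4
  π_2 = 1/4·π_0 + 1/6·π_1 + 1/6·π_2 + 1/6·π_3 + 1/4·π_4
  π_3 = 1/6·π_0 + 1/12·π_1 + 1/6·π_2 + 1/4·π_3 + 1/6·π_4
  normalize: π_0 + π_1 + π_2 + π_3 + π_4 = 1
Solving the linear system gives exactly π = [1746/7255, 1684/7255, 291/1451, 1166/7255, 1204/7255].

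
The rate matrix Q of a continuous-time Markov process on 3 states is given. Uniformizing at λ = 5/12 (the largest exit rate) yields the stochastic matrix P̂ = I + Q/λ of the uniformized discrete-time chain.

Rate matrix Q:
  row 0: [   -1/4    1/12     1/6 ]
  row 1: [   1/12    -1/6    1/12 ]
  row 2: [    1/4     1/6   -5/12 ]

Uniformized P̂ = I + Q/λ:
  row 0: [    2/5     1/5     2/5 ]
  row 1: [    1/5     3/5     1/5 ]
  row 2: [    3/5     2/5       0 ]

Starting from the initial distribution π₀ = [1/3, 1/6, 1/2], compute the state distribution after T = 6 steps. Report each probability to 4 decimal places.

t=0: π = [0.3333, 0.1667, 0.5000]
t=1: π = [0.4667, 0.3667, 0.1667]
t=2: π = [0.3600, 0.3800, 0.2600]
t=3: π = [0.3760, 0.4040, 0.2200]
t=4: π = [0.3632, 0.4056, 0.2312]
t=5: π = [0.3651, 0.4085, 0.2264]
t=6: π = [0.3636, 0.4087, 0.2277]

π = [0.3636, 0.4087, 0.2277]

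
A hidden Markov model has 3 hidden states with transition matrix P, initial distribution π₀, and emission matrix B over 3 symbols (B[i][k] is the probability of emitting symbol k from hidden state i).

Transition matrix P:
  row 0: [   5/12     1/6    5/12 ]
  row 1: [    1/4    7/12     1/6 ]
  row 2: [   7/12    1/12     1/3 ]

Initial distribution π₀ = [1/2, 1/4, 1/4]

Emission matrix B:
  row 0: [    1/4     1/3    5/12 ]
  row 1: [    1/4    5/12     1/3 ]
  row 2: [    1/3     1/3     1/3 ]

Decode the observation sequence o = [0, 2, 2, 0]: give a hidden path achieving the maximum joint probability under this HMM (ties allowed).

t=0: δ = [1.250e-01, 6.250e-02, 8.333e-02]  (obs o_0=0)
t=1: δ = [2.170e-02, 1.215e-02, 1.736e-02]  ψ = [0, 1, 0]  (obs o_1=2)
t=2: δ = [4.220e-03, 2.363e-03, 3.014e-03]  ψ = [2, 1, 0]  (obs o_2=2)
t=3: δ = [4.396e-04, 3.446e-04, 5.861e-04]  ψ = [0, 1, 0]  (obs o_3=0)
backtrack: best end state = 2; path = [0, 2, 0, 2]

path = [0, 2, 0, 2]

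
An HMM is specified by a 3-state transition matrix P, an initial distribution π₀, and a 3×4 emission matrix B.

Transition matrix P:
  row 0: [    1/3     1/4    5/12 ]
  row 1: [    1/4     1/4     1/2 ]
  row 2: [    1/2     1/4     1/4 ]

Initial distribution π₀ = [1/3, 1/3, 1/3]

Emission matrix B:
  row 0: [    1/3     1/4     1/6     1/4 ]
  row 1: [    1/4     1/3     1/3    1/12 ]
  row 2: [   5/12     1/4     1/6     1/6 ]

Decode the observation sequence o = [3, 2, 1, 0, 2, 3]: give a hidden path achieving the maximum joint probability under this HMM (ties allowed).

path = [0, 1, 2, 0, 2, 0]

t=0: δ = [8.333e-02, 2.778e-02, 5.556e-02]  (obs o_0=3)
t=1: δ = [4.630e-03, 6.944e-03, 5.787e-03]  ψ = [0, 0, 0]  (obs o_1=2)
t=2: δ = [7.234e-04, 5.787e-04, 8.681e-04]  ψ = [2, 1, 1]  (obs o_2=1)
t=3: δ = [1.447e-04, 5.425e-05, 1.256e-04]  ψ = [2, 2, 0]  (obs o_3=0)
t=4: δ = [1.047e-05, 1.206e-05, 1.005e-05]  ψ = [2, 0, 0]  (obs o_4=2)
t=5: δ = [1.256e-06, 2.512e-07, 1.005e-06]  ψ = [2, 1, 1]  (obs o_5=3)
backtrack: best end state = 0; path = [0, 1, 2, 0, 2, 0]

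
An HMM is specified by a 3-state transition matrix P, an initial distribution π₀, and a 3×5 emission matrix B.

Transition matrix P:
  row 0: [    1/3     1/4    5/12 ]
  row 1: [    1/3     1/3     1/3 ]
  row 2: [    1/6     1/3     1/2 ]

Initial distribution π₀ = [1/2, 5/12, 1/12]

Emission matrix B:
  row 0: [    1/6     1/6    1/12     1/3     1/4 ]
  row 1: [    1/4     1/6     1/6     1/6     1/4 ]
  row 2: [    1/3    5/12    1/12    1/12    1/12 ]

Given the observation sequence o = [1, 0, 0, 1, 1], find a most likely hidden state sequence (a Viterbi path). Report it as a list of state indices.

path = [0, 2, 2, 2, 2]

t=0: δ = [8.333e-02, 6.944e-02, 3.472e-02]  (obs o_0=1)
t=1: δ = [4.630e-03, 5.787e-03, 1.157e-02]  ψ = [0, 1, 0]  (obs o_1=0)
t=2: δ = [3.215e-04, 9.645e-04, 1.929e-03]  ψ = [1, 2, 2]  (obs o_2=0)
t=3: δ = [5.358e-05, 1.072e-04, 4.019e-04]  ψ = [1, 2, 2]  (obs o_3=1)
t=4: δ = [1.116e-05, 2.233e-05, 8.372e-05]  ψ = [2, 2, 2]  (obs o_4=1)
backtrack: best end state = 2; path = [0, 2, 2, 2, 2]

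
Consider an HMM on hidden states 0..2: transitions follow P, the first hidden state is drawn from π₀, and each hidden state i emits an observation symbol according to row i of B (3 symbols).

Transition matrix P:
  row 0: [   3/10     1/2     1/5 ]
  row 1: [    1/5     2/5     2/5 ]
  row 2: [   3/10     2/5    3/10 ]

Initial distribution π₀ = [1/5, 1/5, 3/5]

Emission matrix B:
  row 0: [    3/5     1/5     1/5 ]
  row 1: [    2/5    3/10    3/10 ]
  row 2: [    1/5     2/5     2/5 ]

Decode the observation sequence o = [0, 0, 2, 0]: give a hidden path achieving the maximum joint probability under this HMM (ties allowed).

t=0: δ = [1.200e-01, 8.000e-02, 1.200e-01]  (obs o_0=0)
t=1: δ = [2.160e-02, 2.400e-02, 7.200e-03]  ψ = [0, 0, 2]  (obs o_1=0)
t=2: δ = [1.296e-03, 3.240e-03, 3.840e-03]  ψ = [0, 0, 1]  (obs o_2=2)
t=3: δ = [6.912e-04, 6.144e-04, 2.592e-04]  ψ = [2, 2, 1]  (obs o_3=0)
backtrack: best end state = 0; path = [0, 1, 2, 0]

path = [0, 1, 2, 0]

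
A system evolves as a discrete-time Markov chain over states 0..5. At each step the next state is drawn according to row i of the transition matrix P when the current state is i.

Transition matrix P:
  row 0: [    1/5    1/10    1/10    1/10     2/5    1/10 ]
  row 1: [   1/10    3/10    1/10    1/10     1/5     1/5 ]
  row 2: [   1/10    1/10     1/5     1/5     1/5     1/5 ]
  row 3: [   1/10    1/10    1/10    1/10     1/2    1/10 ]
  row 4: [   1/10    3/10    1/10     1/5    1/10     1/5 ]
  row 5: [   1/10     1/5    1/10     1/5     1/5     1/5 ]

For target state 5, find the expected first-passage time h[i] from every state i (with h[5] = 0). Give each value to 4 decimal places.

First-step conditioning: h[5] = 0; for i ≠ 5, h[i] = 1 + Σ_k P[i][k]·h[k].
  h[0] = 1 + 1/5·h[0] + 1/10·h[1] + 1/10·h[2] + 1/10·h[3] + 2/5·h[4]
  h[1] = 1 + 1/10·h[0] + 3/10·h[1] + 1/10·h[2] + 1/10·h[3] + 1/5·h[4]
  h[2] = 1 + 1/10·h[0] + 1/10·h[1] + 1/5·h[2] + 1/5·h[3] + 1/5·h[4]
  h[3] = 1 + 1/10·h[0] + 1/10·h[1] + 1/10·h[2] + 1/10·h[3] + 1/2·h[4]
  h[4] = 1 + 1/10·h[0] + 3/10·h[1] + 1/10·h[2] + 1/5·h[3] + 1/10·h[4]
Solving the 5×5 linear system over states ≠ 5 gives exactly h = [10720/1689, 3210/563, 9740/1689, 3540/563, 3240/563, 0] (h[5] = 0 is the target).

h = [6.3470, 5.7016, 5.7667, 6.2877, 5.7549, 0.0000]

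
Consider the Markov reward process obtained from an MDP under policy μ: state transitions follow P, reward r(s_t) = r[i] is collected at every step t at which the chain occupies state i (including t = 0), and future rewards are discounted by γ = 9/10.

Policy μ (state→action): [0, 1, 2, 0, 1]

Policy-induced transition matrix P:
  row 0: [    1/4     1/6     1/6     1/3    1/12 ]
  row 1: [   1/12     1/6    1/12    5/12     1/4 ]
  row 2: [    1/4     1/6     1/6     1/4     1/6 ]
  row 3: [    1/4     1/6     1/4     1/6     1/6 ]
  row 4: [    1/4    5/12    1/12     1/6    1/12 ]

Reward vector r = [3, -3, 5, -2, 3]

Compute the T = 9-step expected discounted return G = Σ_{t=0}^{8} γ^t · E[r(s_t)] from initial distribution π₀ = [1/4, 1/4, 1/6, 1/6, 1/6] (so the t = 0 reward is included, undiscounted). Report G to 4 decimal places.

t=0: π = [0.2500, 0.2500, 0.1667, 0.1667, 0.1667], E[r] = 1.0000, γ^t·E[r] = 1.000000, running G = 1.000000
t=1: π = [0.2083, 0.2083, 0.1458, 0.2847, 0.1528], E[r] = 0.6181, γ^t·E[r] = 0.556250, running G = 1.556250
t=2: π = [0.2153, 0.2049, 0.1603, 0.2656, 0.1539], E[r] = 0.7633, γ^t·E[r] = 0.618281, running G = 2.174531
t=3: π = [0.2159, 0.2052, 0.1589, 0.2671, 0.1530], E[r] = 0.7513, γ^t·E[r] = 0.547699, running G = 2.722230
t=4: π = [0.2158, 0.2049, 0.1591, 0.2672, 0.1530], E[r] = 0.7528, γ^t·E[r] = 0.493944, running G = 3.216175
t=5: π = [0.2158, 0.2049, 0.1591, 0.2671, 0.1530], E[r] = 0.7531, γ^t·E[r] = 0.444681, running G = 3.660856
t=6: π = [0.2158, 0.2049, 0.1591, 0.2671, 0.1530], E[r] = 0.7530, γ^t·E[r] = 0.400194, running G = 4.061049
t=7: π = [0.2158, 0.2049, 0.1591, 0.2671, 0.1530], E[r] = 0.7530, γ^t·E[r] = 0.360181, running G = 4.421230
t=8: π = [0.2158, 0.2049, 0.1591, 0.2671, 0.1530], E[r] = 0.7530, γ^t·E[r] = 0.324162, running G = 4.745392

G = 4.7454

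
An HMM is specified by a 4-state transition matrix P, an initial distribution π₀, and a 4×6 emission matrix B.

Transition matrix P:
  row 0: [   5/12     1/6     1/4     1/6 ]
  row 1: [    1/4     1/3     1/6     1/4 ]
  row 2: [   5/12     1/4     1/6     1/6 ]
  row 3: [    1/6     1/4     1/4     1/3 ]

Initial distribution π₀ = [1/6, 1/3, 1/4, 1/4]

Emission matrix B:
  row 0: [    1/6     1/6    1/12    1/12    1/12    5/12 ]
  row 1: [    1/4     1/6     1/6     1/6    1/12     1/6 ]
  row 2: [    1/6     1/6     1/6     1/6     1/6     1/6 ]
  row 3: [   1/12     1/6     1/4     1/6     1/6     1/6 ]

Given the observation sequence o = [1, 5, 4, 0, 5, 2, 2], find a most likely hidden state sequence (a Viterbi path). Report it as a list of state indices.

path = [2, 0, 2, 0, 0, 3, 3]

t=0: δ = [2.778e-02, 5.556e-02, 4.167e-02, 4.167e-02]  (obs o_0=1)
t=1: δ = [7.234e-03, 3.086e-03, 1.736e-03, 2.315e-03]  ψ = [2, 1, 3, 1]  (obs o_1=5)
t=2: δ = [2.512e-04, 1.005e-04, 3.014e-04, 2.009e-04]  ψ = [0, 0, 0, 0]  (obs o_2=4)
t=3: δ = [2.093e-05, 1.884e-05, 1.047e-05, 5.582e-06]  ψ = [2, 2, 0, 3]  (obs o_3=0)
t=4: δ = [3.634e-06, 1.047e-06, 8.721e-07, 7.849e-07]  ψ = [0, 1, 0, 1]  (obs o_4=5)
t=5: δ = [1.262e-07, 1.009e-07, 1.514e-07, 1.514e-07]  ψ = [0, 0, 0, 0]  (obs o_5=2)
t=6: δ = [5.257e-09, 6.309e-09, 6.309e-09, 1.262e-08]  ψ = [2, 2, 3, 3]  (obs o_6=2)
backtrack: best end state = 3; path = [2, 0, 2, 0, 0, 3, 3]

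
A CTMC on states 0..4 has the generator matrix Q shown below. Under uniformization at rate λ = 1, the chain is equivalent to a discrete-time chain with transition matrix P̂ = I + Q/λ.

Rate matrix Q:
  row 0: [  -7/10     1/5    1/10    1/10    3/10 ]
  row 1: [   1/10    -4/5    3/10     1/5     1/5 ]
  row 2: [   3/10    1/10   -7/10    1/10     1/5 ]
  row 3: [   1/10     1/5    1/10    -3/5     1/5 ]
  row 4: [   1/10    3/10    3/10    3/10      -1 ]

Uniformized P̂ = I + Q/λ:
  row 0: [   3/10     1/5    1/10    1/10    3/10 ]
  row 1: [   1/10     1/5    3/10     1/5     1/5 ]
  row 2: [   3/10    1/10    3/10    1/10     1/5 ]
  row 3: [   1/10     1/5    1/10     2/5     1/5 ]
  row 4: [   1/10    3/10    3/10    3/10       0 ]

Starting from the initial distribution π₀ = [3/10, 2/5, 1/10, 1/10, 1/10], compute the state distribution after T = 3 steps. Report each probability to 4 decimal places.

t=0: π = [0.3000, 0.4000, 0.1000, 0.1000, 0.1000]
t=1: π = [0.1800, 0.2000, 0.2200, 0.1900, 0.2100]
t=2: π = [0.1800, 0.1990, 0.2260, 0.2190, 0.1760]
t=3: π = [0.1812, 0.1950, 0.2202, 0.2208, 0.1828]

π = [0.1812, 0.1950, 0.2202, 0.2208, 0.1828]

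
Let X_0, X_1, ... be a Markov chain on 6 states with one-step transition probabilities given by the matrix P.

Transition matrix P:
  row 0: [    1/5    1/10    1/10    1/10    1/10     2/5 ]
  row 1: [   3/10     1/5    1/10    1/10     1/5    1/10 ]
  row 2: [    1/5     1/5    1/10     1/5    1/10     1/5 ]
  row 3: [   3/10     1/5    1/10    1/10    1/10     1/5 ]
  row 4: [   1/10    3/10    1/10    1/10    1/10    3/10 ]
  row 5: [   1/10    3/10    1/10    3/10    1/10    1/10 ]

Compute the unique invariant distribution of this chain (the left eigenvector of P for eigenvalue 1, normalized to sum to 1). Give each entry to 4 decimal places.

π = [0.2033, 0.2128, 0.1000, 0.1521, 0.1213, 0.2105]

Balance equations π_j = Σ_i π_i·P[i][j]:
  π_0 = 1/5·π_0 + 3/10·π_1 + 1/5·π_2 + 3/10·π_3 + 1/10·π_4 + 1/10·π_5
  π_1 = 1/10·π_0 + 1/5·π_1 + 1/5·π_2 + 1/5·π_3 + 3/10·π_4 + 3/10·π_5
  π_2 = 1/10·π_0 + 1/10·π_1 + 1/10·π_2 + 1/10·π_3 + 1/10·π_4 + 1/10·π_5
  π_3 = 1/10·π_0 + 1/10·π_1 + 1/5·π_2 + 1/10·π_3 + 1/10·π_4 + 3/10·π_5
  π_4 = 1/10·π_0 + 1/5·π_1 + 1/10·π_2 + 1/10·π_3 + 1/10·π_4 + 1/10·π_5
  normalize: π_0 + π_1 + π_2 + π_3 + π_4 + π_5 = 1
Solving the linear system gives exactly π = [1409/6930, 295/1386, 1/10, 527/3465, 1681/13860, 2917/13860].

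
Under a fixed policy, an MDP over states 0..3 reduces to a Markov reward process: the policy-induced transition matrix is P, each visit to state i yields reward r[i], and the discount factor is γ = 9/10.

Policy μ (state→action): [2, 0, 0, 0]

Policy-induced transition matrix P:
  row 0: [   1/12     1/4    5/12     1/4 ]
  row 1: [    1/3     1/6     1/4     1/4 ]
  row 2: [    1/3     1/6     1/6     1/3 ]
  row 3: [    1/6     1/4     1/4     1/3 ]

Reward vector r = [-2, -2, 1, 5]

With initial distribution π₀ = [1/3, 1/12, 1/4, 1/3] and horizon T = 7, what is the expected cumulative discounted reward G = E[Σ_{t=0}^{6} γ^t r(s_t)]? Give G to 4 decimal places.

t=0: π = [0.3333, 0.0833, 0.2500, 0.3333], E[r] = 1.0833, γ^t·E[r] = 1.083333, running G = 1.083333
t=1: π = [0.1944, 0.2222, 0.2847, 0.2986], E[r] = 0.9444, γ^t·E[r] = 0.850000, running G = 1.933333
t=2: π = [0.2350, 0.2078, 0.2587, 0.2986], E[r] = 0.8663, γ^t·E[r] = 0.701719, running G = 2.635052
t=3: π = [0.2248, 0.2111, 0.2676, 0.2964], E[r] = 0.8779, γ^t·E[r] = 0.639984, running G = 3.275036
t=4: π = [0.2277, 0.2101, 0.2652, 0.2970], E[r] = 0.8745, γ^t·E[r] = 0.573784, running G = 3.848821
t=5: π = [0.2269, 0.2104, 0.2659, 0.2968], E[r] = 0.8755, γ^t·E[r] = 0.516975, running G = 4.365796
t=6: π = [0.2271, 0.2103, 0.2657, 0.2969], E[r] = 0.8752, γ^t·E[r] = 0.465134, running G = 4.830930

G = 4.8309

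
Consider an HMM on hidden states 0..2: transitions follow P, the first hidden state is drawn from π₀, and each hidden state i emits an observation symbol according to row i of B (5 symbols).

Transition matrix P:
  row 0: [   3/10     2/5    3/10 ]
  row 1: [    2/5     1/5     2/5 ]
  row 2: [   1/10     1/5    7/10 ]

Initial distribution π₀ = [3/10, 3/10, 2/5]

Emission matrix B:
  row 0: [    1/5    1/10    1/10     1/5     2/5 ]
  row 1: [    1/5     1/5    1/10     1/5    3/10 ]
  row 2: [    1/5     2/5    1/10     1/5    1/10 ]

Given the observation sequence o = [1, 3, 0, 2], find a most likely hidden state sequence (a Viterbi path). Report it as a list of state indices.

path = [2, 2, 2, 2]

t=0: δ = [3.000e-02, 6.000e-02, 1.600e-01]  (obs o_0=1)
t=1: δ = [4.800e-03, 6.400e-03, 2.240e-02]  ψ = [1, 2, 2]  (obs o_1=3)
t=2: δ = [5.120e-04, 8.960e-04, 3.136e-03]  ψ = [1, 2, 2]  (obs o_2=0)
t=3: δ = [3.584e-05, 6.272e-05, 2.195e-04]  ψ = [1, 2, 2]  (obs o_3=2)
backtrack: best end state = 2; path = [2, 2, 2, 2]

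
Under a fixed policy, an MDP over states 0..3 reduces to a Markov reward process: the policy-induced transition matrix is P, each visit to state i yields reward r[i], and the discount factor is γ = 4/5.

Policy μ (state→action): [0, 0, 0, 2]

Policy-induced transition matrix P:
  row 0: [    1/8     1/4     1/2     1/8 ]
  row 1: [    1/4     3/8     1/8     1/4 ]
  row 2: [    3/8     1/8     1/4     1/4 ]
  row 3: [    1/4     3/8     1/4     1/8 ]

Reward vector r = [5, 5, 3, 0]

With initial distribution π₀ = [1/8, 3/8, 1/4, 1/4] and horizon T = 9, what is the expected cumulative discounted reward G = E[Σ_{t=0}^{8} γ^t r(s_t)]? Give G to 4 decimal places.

G = 14.8499

t=0: π = [0.1250, 0.3750, 0.2500, 0.2500], E[r] = 3.2500, γ^t·E[r] = 3.250000, running G = 3.250000
t=1: π = [0.2656, 0.2969, 0.2344, 0.2031], E[r] = 3.5156, γ^t·E[r] = 2.812500, running G = 6.062500
t=2: π = [0.2461, 0.2832, 0.2793, 0.1914], E[r] = 3.4844, γ^t·E[r] = 2.230000, running G = 8.292500
t=3: π = [0.2542, 0.2744, 0.2761, 0.1953], E[r] = 3.4712, γ^t·E[r] = 1.777250, running G = 10.069750
t=4: π = [0.2527, 0.2742, 0.2792, 0.1938], E[r] = 3.4724, γ^t·E[r] = 1.422313, running G = 11.492063
t=5: π = [0.2533, 0.2736, 0.2789, 0.1942], E[r] = 3.4713, γ^t·E[r] = 1.137469, running G = 12.629531
t=6: π = [0.2532, 0.2736, 0.2791, 0.1941], E[r] = 3.4714, γ^t·E[r] = 0.910013, running G = 13.539545
t=7: π = [0.2532, 0.2736, 0.2791, 0.1941], E[r] = 3.4713, γ^t·E[r] = 0.727993, running G = 14.267538
t=8: π = [0.2532, 0.2736, 0.2791, 0.1941], E[r] = 3.4714, γ^t·E[r] = 0.582397, running G = 14.849934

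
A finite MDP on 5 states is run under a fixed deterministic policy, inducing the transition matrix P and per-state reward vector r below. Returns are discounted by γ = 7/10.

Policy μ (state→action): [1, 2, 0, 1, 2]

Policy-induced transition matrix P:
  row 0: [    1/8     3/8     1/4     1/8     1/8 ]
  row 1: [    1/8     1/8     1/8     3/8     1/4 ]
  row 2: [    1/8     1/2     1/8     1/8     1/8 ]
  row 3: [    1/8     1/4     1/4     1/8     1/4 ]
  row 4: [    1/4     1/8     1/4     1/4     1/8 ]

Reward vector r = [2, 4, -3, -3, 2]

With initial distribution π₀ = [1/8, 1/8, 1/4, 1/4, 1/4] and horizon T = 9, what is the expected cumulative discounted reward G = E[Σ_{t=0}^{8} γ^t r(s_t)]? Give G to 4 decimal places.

t=0: π = [0.1250, 0.1250, 0.2500, 0.2500, 0.2500], E[r] = -0.2500, γ^t·E[r] = -0.250000, running G = -0.250000
t=1: π = [0.1563, 0.2813, 0.2031, 0.1875, 0.1719], E[r] = 0.6094, γ^t·E[r] = 0.426563, running G = 0.176563
t=2: π = [0.1465, 0.2637, 0.1895, 0.2168, 0.1836], E[r] = 0.4961, γ^t·E[r] = 0.243086, running G = 0.419648
t=3: π = [0.1479, 0.2598, 0.1934, 0.2139, 0.1851], E[r] = 0.4834, γ^t·E[r] = 0.165806, running G = 0.585454
t=4: π = [0.1481, 0.2612, 0.1934, 0.2131, 0.1842], E[r] = 0.4903, γ^t·E[r] = 0.117720, running G = 0.703174
t=5: π = [0.1480, 0.2612, 0.1932, 0.2133, 0.1843], E[r] = 0.4898, γ^t·E[r] = 0.082322, running G = 0.785496
t=6: π = [0.1480, 0.2611, 0.1932, 0.2133, 0.1843], E[r] = 0.4895, γ^t·E[r] = 0.057595, running G = 0.843091
t=7: π = [0.1480, 0.2611, 0.1932, 0.2133, 0.1843], E[r] = 0.4896, γ^t·E[r] = 0.040322, running G = 0.883413
t=8: π = [0.1480, 0.2611, 0.1932, 0.2133, 0.1843], E[r] = 0.4896, γ^t·E[r] = 0.028225, running G = 0.911638

G = 0.9116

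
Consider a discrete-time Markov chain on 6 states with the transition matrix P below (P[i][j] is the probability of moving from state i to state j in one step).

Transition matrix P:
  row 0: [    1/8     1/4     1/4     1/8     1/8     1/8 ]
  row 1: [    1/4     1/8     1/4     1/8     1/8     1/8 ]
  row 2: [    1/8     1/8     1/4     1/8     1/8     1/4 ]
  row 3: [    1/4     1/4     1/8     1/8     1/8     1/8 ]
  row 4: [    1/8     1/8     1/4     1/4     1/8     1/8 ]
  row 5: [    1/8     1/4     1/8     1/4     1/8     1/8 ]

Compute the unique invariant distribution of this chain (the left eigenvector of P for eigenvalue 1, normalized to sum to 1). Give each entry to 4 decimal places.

π = [0.1681, 0.1849, 0.2111, 0.1595, 0.1250, 0.1514]

Balance equations π_j = Σ_i π_i·P[i][j]:
  π_0 = 1/8·π_0 + 1/4·π_1 + 1/8·π_2 + 1/4·π_3 + 1/8·π_4 + 1/8·π_5
  π_1 = 1/4·π_0 + 1/8·π_1 + 1/8·π_2 + 1/4·π_3 + 1/8·π_4 + 1/4·π_5
  π_2 = 1/4·π_0 + 1/4·π_1 + 1/4·π_2 + 1/8·π_3 + 1/4·π_4 + 1/8·π_5
  π_3 = 1/8·π_0 + 1/8·π_1 + 1/8·π_2 + 1/8·π_3 + 1/4·π_4 + 1/4·π_5
  π_4 = 1/8·π_0 + 1/8·π_1 + 1/8·π_2 + 1/8·π_3 + 1/8·π_4 + 1/8·π_5
  normalize: π_0 + π_1 + π_2 + π_3 + π_4 + π_5 = 1
Solving the linear system gives exactly π = [788/4689, 6935/37512, 110/521, 665/4168, 1/8, 631/4168].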